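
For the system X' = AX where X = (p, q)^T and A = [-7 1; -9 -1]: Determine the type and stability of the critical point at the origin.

stable improper node

A = [[-7,1],[-9,-1]]; det(A-λI) = λ^2 + 8λ + 16.
repeated λ = -4 with a single eigenvector.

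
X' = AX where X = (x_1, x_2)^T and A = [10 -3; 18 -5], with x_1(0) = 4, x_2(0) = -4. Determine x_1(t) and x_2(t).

x_1(t) = 16e^(4t) - 12e^(t), x_2(t) = 32e^(4t) - 36e^(t)

Coefficient matrix A = [[10, -3], [18, -5]].
Characteristic polynomial det(A - λI) = λ^2 - 5λ + 4 = 0.
Eigenvalues λ = 4, 1.
For λ=4: (A-λI) row 1 is [6, -3], so an eigenvector is (1, 2).
For λ=1: (A-λI) row 1 is [9, -3], so an eigenvector is (-1, -3).
General solution: C_1e^(4t)(1,2) + C_2e^(t)(-1,-3).
Applying x_1(0)=4, x_2(0)=-4 gives C_1=16, C_2=12.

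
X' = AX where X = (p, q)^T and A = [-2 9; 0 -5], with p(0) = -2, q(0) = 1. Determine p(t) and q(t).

p(t) = e^(-2t) - 3e^(-5t), q(t) = e^(-5t)

Coefficient matrix A = [[-2, 9], [0, -5]].
Characteristic polynomial det(A - λI) = λ^2 + 7λ + 10 = 0.
Eigenvalues λ = -5, -2.
For λ=-5: (A-λI) row 1 is [3, 9], so an eigenvector is (3, -1).
For λ=-2: (A-λI) row 1 is [0, 9], so an eigenvector is (1, 0).
General solution: C_1e^(-5t)(3,-1) + C_2e^(-2t)(1,0).
Applying p(0)=-2, q(0)=1 gives C_1=-1, C_2=1.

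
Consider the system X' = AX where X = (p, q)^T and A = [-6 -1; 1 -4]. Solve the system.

p(t) = -c_1e^(-5t) - c_2te^(-5t) - c_2e^(-5t), q(t) = c_1e^(-5t) + c_2te^(-5t) + 2c_2e^(-5t)

Coefficient matrix A = [[-6, -1], [1, -4]].
Characteristic polynomial det(A - λI) = λ^2 + 10λ + 25 = 0.
Single eigenvalue λ = -5 with algebraic multiplicity 2.
Eigenvector v = (-1,1); generalized eigenvector w with (A-λI)w=v is (-1,2).
General solution: e^(-5t)[c_1·v + c_2·(t·v + w)].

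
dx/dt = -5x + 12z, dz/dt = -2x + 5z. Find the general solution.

Coefficient matrix A = [[-5, 12], [-2, 5]].
Characteristic polynomial det(A - λI) = λ^2 - 1 = 0.
Eigenvalues λ = 1, -1.
For λ=1: (A-λI) row 1 is [-6, 12], so an eigenvector is (-2, -1).
For λ=-1: (A-λI) row 1 is [-4, 12], so an eigenvector is (3, 1).
General solution: C_1e^(t)(-2,-1) + C_2e^(-t)(3,1).

x(t) = -2C_1e^(t) + 3C_2e^(-t), z(t) = -C_1e^(t) + C_2e^(-t)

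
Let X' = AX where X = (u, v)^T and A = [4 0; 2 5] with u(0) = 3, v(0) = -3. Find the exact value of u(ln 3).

243

A = [[4,0],[2,5]]; eigenvalues λ = 4, 5.
Eigenvectors: (1,-2) for λ=4, (0,1) for λ=5.
From the initial condition, c_1 = 3, c_2 = 3.
u(ln 3) = (3)(3^4)(1) + (3)(3^5)(0) = 243.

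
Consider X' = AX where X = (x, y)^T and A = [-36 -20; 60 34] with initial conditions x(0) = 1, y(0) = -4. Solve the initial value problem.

Coefficient matrix A = [[-36, -20], [60, 34]].
Characteristic polynomial det(A - λI) = λ^2 + 2λ - 24 = 0.
Eigenvalues λ = 4, -6.
For λ=4: (A-λI) row 1 is [-40, -20], so an eigenvector is (-1, 2).
For λ=-6: (A-λI) row 1 is [-30, -20], so an eigenvector is (-2, 3).
General solution: C_1e^(4t)(-1,2) + C_2e^(-6t)(-2,3).
Applying x(0)=1, y(0)=-4 gives C_1=-5, C_2=2.

x(t) = 5e^(4t) - 4e^(-6t), y(t) = -10e^(4t) + 6e^(-6t)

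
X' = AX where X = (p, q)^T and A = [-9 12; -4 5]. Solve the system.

p(t) = -3c_1e^(-t) - 2c_2e^(-3t), q(t) = -2c_1e^(-t) - c_2e^(-3t)

Coefficient matrix A = [[-9, 12], [-4, 5]].
Characteristic polynomial det(A - λI) = λ^2 + 4λ + 3 = 0.
Eigenvalues λ = -1, -3.
For λ=-1: (A-λI) row 1 is [-8, 12], so an eigenvector is (-3, -2).
For λ=-3: (A-λI) row 1 is [-6, 12], so an eigenvector is (-2, -1).
General solution: c_1e^(-t)(-3,-2) + c_2e^(-3t)(-2,-1).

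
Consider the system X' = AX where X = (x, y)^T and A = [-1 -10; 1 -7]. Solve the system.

Coefficient matrix A = [[-1, -10], [1, -7]].
Characteristic polynomial det(A - λI) = λ^2 + 8λ + 17 = 0.
Eigenvalues λ = -4 ± i (complex conjugate pair).
For λ=-4+i: an eigenvector is (3,1) - i(-1,0) = (3 + i, 1).
A real fundamental pair from Re and Im of e^((-4+i)t)v: X_1 = e^(-4t)(cos(t)·(3,1) + sin(t)·(-1,0)), X_2 = e^(-4t)(sin(t)·(3,1) - cos(t)·(-1,0)).
General solution: C_1X_1 + C_2X_2.

x(t) = -C_1e^(-4t)sin(t) + 3C_1e^(-4t)cos(t) + 3C_2e^(-4t)sin(t) + C_2e^(-4t)cos(t), y(t) = C_1e^(-4t)cos(t) + C_2e^(-4t)sin(t)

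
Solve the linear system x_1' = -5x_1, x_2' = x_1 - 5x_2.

Coefficient matrix A = [[-5, 0], [1, -5]].
Characteristic polynomial det(A - λI) = λ^2 + 10λ + 25 = 0.
Single eigenvalue λ = -5 with algebraic multiplicity 2.
Eigenvector v = (0,-1); generalized eigenvector w with (A-λI)w=v is (-1,-2).
General solution: e^(-5t)[K_1·v + K_2·(t·v + w)].

x_1(t) = -K_2e^(-5t), x_2(t) = -K_1e^(-5t) - K_2te^(-5t) - 2K_2e^(-5t)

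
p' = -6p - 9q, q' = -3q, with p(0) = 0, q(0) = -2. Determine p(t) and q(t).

p(t) = 6e^(-3t) - 6e^(-6t), q(t) = -2e^(-3t)

Coefficient matrix A = [[-6, -9], [0, -3]].
Characteristic polynomial det(A - λI) = λ^2 + 9λ + 18 = 0.
Eigenvalues λ = -6, -3.
For λ=-6: (A-λI) row 1 is [0, -9], so an eigenvector is (-1, 0).
For λ=-3: (A-λI) row 1 is [-3, -9], so an eigenvector is (3, -1).
General solution: c_1e^(-6t)(-1,0) + c_2e^(-3t)(3,-1).
Applying p(0)=0, q(0)=-2 gives c_1=6, c_2=2.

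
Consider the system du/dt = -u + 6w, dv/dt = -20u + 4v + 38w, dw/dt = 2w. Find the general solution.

Coefficient matrix A = [[-1, 0, 6], [-20, 4, 38], [0, 0, 2]].
det(A - λI) = 0 gives eigenvalues λ = -1, 4, 2.
For λ=-1: eigenvector (1,4,0).
For λ=4: eigenvector (0,1,0).
For λ=2: eigenvector (2,1,1).
General solution: C_1e^(-t)(1,4,0) + C_2e^(4t)(0,1,0) + C_3e^(2t)(2,1,1).

u(t) = C_1e^(-t) + 2C_3e^(2t), v(t) = 4C_1e^(-t) + C_2e^(4t) + C_3e^(2t), w(t) = C_3e^(2t)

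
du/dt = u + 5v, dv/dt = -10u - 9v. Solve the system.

Coefficient matrix A = [[1, 5], [-10, -9]].
Characteristic polynomial det(A - λI) = λ^2 + 8λ + 41 = 0.
Eigenvalues λ = -4 ± 5i (complex conjugate pair).
For λ=-4+5i: an eigenvector is (1,-1) - i(0,-1) = (1, -1 + i).
A real fundamental pair from Re and Im of e^((-4+5i)t)v: X_1 = e^(-4t)(cos(5t)·(1,-1) + sin(5t)·(0,-1)), X_2 = e^(-4t)(sin(5t)·(1,-1) - cos(5t)·(0,-1)).
General solution: C_1X_1 + C_2X_2.

u(t) = C_1e^(-4t)cos(5t) + C_2e^(-4t)sin(5t), v(t) = -C_1e^(-4t)sin(5t) - C_1e^(-4t)cos(5t) - C_2e^(-4t)sin(5t) + C_2e^(-4t)cos(5t)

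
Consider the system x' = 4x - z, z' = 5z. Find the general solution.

x(t) = C_1e^(5t) - C_2e^(4t), z(t) = -C_1e^(5t)

Coefficient matrix A = [[4, -1], [0, 5]].
Characteristic polynomial det(A - λI) = λ^2 - 9λ + 20 = 0.
Eigenvalues λ = 5, 4.
For λ=5: (A-λI) row 1 is [-1, -1], so an eigenvector is (1, -1).
For λ=4: (A-λI) row 1 is [0, -1], so an eigenvector is (-1, 0).
General solution: C_1e^(5t)(1,-1) + C_2e^(4t)(-1,0).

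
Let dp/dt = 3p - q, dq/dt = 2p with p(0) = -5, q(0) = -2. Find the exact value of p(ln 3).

A = [[3,-1],[2,0]]; eigenvalues λ = 2, 1.
Eigenvectors: (-1,-1) for λ=2, (1,2) for λ=1.
From the initial condition, c_1 = 8, c_2 = 3.
p(ln 3) = (8)(3^2)(-1) + (3)(3^1)(1) = -63.

-63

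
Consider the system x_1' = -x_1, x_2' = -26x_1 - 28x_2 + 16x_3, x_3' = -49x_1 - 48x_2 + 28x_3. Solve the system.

Coefficient matrix A = [[-1, 0, 0], [-26, -28, 16], [-49, -48, 28]].
det(A - λI) = 0 gives eigenvalues λ = -1, 4, -4.
For λ=-1: eigenvector (1,2,5).
For λ=4: eigenvector (0,1,2).
For λ=-4: eigenvector (0,-2,-3).
General solution: c_1e^(-t)(1,2,5) + c_2e^(4t)(0,1,2) + c_3e^(-4t)(0,-2,-3).

x_1(t) = c_1e^(-t), x_2(t) = 2c_1e^(-t) + c_2e^(4t) - 2c_3e^(-4t), x_3(t) = 5c_1e^(-t) + 2c_2e^(4t) - 3c_3e^(-4t)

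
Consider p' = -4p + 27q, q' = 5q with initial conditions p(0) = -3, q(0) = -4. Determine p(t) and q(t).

Coefficient matrix A = [[-4, 27], [0, 5]].
Characteristic polynomial det(A - λI) = λ^2 - λ - 20 = 0.
Eigenvalues λ = -4, 5.
For λ=-4: (A-λI) row 1 is [0, 27], so an eigenvector is (-1, 0).
For λ=5: (A-λI) row 1 is [-9, 27], so an eigenvector is (-3, -1).
General solution: C_1e^(-4t)(-1,0) + C_2e^(5t)(-3,-1).
Applying p(0)=-3, q(0)=-4 gives C_1=-9, C_2=4.

p(t) = -12e^(5t) + 9e^(-4t), q(t) = -4e^(5t)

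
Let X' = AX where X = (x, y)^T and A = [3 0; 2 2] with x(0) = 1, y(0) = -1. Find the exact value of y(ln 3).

27

A = [[3,0],[2,2]]; eigenvalues λ = 2, 3.
Eigenvectors: (0,-1) for λ=2, (1,2) for λ=3.
From the initial condition, c_1 = 3, c_2 = 1.
y(ln 3) = (3)(3^2)(-1) + (1)(3^3)(2) = 27.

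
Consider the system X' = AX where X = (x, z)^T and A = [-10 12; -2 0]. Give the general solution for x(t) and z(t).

Coefficient matrix A = [[-10, 12], [-2, 0]].
Characteristic polynomial det(A - λI) = λ^2 + 10λ + 24 = 0.
Eigenvalues λ = -6, -4.
For λ=-6: (A-λI) row 1 is [-4, 12], so an eigenvector is (-3, -1).
For λ=-4: (A-λI) row 1 is [-6, 12], so an eigenvector is (2, 1).
General solution: K_1e^(-6t)(-3,-1) + K_2e^(-4t)(2,1).

x(t) = -3K_1e^(-6t) + 2K_2e^(-4t), z(t) = -K_1e^(-6t) + K_2e^(-4t)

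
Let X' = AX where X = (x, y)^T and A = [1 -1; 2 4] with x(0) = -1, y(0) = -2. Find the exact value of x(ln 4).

A = [[1,-1],[2,4]]; eigenvalues λ = 2, 3.
Eigenvectors: (-1,1) for λ=2, (-1,2) for λ=3.
From the initial condition, c_1 = 4, c_2 = -3.
x(ln 4) = (4)(4^2)(-1) + (-3)(4^3)(-1) = 128.

128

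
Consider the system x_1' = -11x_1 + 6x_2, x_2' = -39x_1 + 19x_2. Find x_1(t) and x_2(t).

x_1(t) = C_1e^(4t)sin(3t) + C_1e^(4t)cos(3t) + C_2e^(4t)sin(3t) - C_2e^(4t)cos(3t), x_2(t) = 2C_1e^(4t)sin(3t) + 3C_1e^(4t)cos(3t) + 3C_2e^(4t)sin(3t) - 2C_2e^(4t)cos(3t)

Coefficient matrix A = [[-11, 6], [-39, 19]].
Characteristic polynomial det(A - λI) = λ^2 - 8λ + 25 = 0.
Eigenvalues λ = 4 ± 3i (complex conjugate pair).
For λ=4+3i: an eigenvector is (1,3) - i(1,2) = (1 - i, 3 - 2i).
A real fundamental pair from Re and Im of e^((4+3i)t)v: X_1 = e^(4t)(cos(3t)·(1,3) + sin(3t)·(1,2)), X_2 = e^(4t)(sin(3t)·(1,3) - cos(3t)·(1,2)).
General solution: C_1X_1 + C_2X_2.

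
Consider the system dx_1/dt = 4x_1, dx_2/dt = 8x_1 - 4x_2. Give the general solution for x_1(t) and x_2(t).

Coefficient matrix A = [[4, 0], [8, -4]].
Characteristic polynomial det(A - λI) = λ^2 - 16 = 0.
Eigenvalues λ = 4, -4.
For λ=4: (A-λI) row 2 is [8, -8], so an eigenvector is (-1, -1).
For λ=-4: (A-λI) row 1 is [8, 0], so an eigenvector is (0, 1).
General solution: C_1e^(4t)(-1,-1) + C_2e^(-4t)(0,1).

x_1(t) = -C_1e^(4t), x_2(t) = -C_1e^(4t) + C_2e^(-4t)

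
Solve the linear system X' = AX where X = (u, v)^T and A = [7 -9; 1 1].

u(t) = -3K_1e^(4t) - 3K_2te^(4t) - K_2e^(4t), v(t) = -K_1e^(4t) - K_2te^(4t)

Coefficient matrix A = [[7, -9], [1, 1]].
Characteristic polynomial det(A - λI) = λ^2 - 8λ + 16 = 0.
Single eigenvalue λ = 4 with algebraic multiplicity 2.
Eigenvector v = (-3,-1); generalized eigenvector w with (A-λI)w=v is (-1,0).
General solution: e^(4t)[K_1·v + K_2·(t·v + w)].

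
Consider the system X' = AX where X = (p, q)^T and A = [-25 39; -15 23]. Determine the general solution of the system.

Coefficient matrix A = [[-25, 39], [-15, 23]].
Characteristic polynomial det(A - λI) = λ^2 + 2λ + 10 = 0.
Eigenvalues λ = -1 ± 3i (complex conjugate pair).
For λ=-1+3i: an eigenvector is (2,1) - i(-3,-2) = (2 + 3i, 1 + 2i).
A real fundamental pair from Re and Im of e^((-1+3i)t)v: X_1 = e^(-t)(cos(3t)·(2,1) + sin(3t)·(-3,-2)), X_2 = e^(-t)(sin(3t)·(2,1) - cos(3t)·(-3,-2)).
General solution: c_1X_1 + c_2X_2.

p(t) = -3c_1e^(-t)sin(3t) + 2c_1e^(-t)cos(3t) + 2c_2e^(-t)sin(3t) + 3c_2e^(-t)cos(3t), q(t) = -2c_1e^(-t)sin(3t) + c_1e^(-t)cos(3t) + c_2e^(-t)sin(3t) + 2c_2e^(-t)cos(3t)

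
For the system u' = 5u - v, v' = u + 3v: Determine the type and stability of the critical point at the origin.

unstable improper node

A = [[5,-1],[1,3]]; det(A-λI) = λ^2 - 8λ + 16.
repeated λ = 4 with a single eigenvector.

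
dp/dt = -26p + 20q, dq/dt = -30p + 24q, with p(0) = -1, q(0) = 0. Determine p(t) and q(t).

Coefficient matrix A = [[-26, 20], [-30, 24]].
Characteristic polynomial det(A - λI) = λ^2 + 2λ - 24 = 0.
Eigenvalues λ = 4, -6.
For λ=4: (A-λI) row 1 is [-30, 20], so an eigenvector is (2, 3).
For λ=-6: (A-λI) row 1 is [-20, 20], so an eigenvector is (1, 1).
General solution: C_1e^(4t)(2,3) + C_2e^(-6t)(1,1).
Applying p(0)=-1, q(0)=0 gives C_1=1, C_2=-3.

p(t) = 2e^(4t) - 3e^(-6t), q(t) = 3e^(4t) - 3e^(-6t)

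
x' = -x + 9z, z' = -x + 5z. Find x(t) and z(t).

x(t) = 3c_1e^(2t) + 3c_2te^(2t) - c_2e^(2t), z(t) = c_1e^(2t) + c_2te^(2t)

Coefficient matrix A = [[-1, 9], [-1, 5]].
Characteristic polynomial det(A - λI) = λ^2 - 4λ + 4 = 0.
Single eigenvalue λ = 2 with algebraic multiplicity 2.
Eigenvector v = (3,1); generalized eigenvector w with (A-λI)w=v is (-1,0).
General solution: e^(2t)[c_1·v + c_2·(t·v + w)].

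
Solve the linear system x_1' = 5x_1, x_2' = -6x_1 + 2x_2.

Coefficient matrix A = [[5, 0], [-6, 2]].
Characteristic polynomial det(A - λI) = λ^2 - 7λ + 10 = 0.
Eigenvalues λ = 2, 5.
For λ=2: (A-λI) row 1 is [3, 0], so an eigenvector is (0, -1).
For λ=5: (A-λI) row 2 is [-6, -3], so an eigenvector is (1, -2).
General solution: K_1e^(2t)(0,-1) + K_2e^(5t)(1,-2).

x_1(t) = K_2e^(5t), x_2(t) = -K_1e^(2t) - 2K_2e^(5t)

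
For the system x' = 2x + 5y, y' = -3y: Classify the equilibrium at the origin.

saddle

A = [[2,5],[0,-3]]; det(A-λI) = λ^2 + λ - 6.
λ = 2, -3: opposite signs.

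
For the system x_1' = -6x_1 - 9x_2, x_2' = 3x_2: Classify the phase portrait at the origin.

A = [[-6,-9],[0,3]]; det(A-λI) = λ^2 + 3λ - 18.
λ = 3, -6: opposite signs.

saddle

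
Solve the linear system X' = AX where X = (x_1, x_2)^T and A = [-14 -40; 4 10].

Coefficient matrix A = [[-14, -40], [4, 10]].
Characteristic polynomial det(A - λI) = λ^2 + 4λ + 20 = 0.
Eigenvalues λ = -2 ± 4i (complex conjugate pair).
For λ=-2+4i: an eigenvector is (3,-1) - i(1,0) = (3 - i, -1).
A real fundamental pair from Re and Im of e^((-2+4i)t)v: X_1 = e^(-2t)(cos(4t)·(3,-1) + sin(4t)·(1,0)), X_2 = e^(-2t)(sin(4t)·(3,-1) - cos(4t)·(1,0)).
General solution: C_1X_1 + C_2X_2.

x_1(t) = C_1e^(-2t)sin(4t) + 3C_1e^(-2t)cos(4t) + 3C_2e^(-2t)sin(4t) - C_2e^(-2t)cos(4t), x_2(t) = -C_1e^(-2t)cos(4t) - C_2e^(-2t)sin(4t)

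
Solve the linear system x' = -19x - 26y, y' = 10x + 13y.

x(t) = 2K_1e^(-3t)sin(2t) + 3K_1e^(-3t)cos(2t) + 3K_2e^(-3t)sin(2t) - 2K_2e^(-3t)cos(2t), y(t) = -K_1e^(-3t)sin(2t) - 2K_1e^(-3t)cos(2t) - 2K_2e^(-3t)sin(2t) + K_2e^(-3t)cos(2t)

Coefficient matrix A = [[-19, -26], [10, 13]].
Characteristic polynomial det(A - λI) = λ^2 + 6λ + 13 = 0.
Eigenvalues λ = -3 ± 2i (complex conjugate pair).
For λ=-3+2i: an eigenvector is (3,-2) - i(2,-1) = (3 - 2i, -2 + i).
A real fundamental pair from Re and Im of e^((-3+2i)t)v: X_1 = e^(-3t)(cos(2t)·(3,-2) + sin(2t)·(2,-1)), X_2 = e^(-3t)(sin(2t)·(3,-2) - cos(2t)·(2,-1)).
General solution: K_1X_1 + K_2X_2.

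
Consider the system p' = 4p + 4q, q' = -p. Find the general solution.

Coefficient matrix A = [[4, 4], [-1, 0]].
Characteristic polynomial det(A - λI) = λ^2 - 4λ + 4 = 0.
Single eigenvalue λ = 2 with algebraic multiplicity 2.
Eigenvector v = (2,-1); generalized eigenvector w with (A-λI)w=v is (-3,2).
General solution: e^(2t)[C_1·v + C_2·(t·v + w)].

p(t) = 2C_1e^(2t) + 2C_2te^(2t) - 3C_2e^(2t), q(t) = -C_1e^(2t) - C_2te^(2t) + 2C_2e^(2t)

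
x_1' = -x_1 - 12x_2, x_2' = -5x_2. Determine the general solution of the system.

Coefficient matrix A = [[-1, -12], [0, -5]].
Characteristic polynomial det(A - λI) = λ^2 + 6λ + 5 = 0.
Eigenvalues λ = -5, -1.
For λ=-5: (A-λI) row 1 is [4, -12], so an eigenvector is (-3, -1).
For λ=-1: (A-λI) row 1 is [0, -12], so an eigenvector is (-1, 0).
General solution: C_1e^(-5t)(-3,-1) + C_2e^(-t)(-1,0).

x_1(t) = -3C_1e^(-5t) - C_2e^(-t), x_2(t) = -C_1e^(-5t)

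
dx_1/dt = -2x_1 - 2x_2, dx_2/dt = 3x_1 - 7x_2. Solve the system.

x_1(t) = -C_1e^(-4t) - 2C_2e^(-5t), x_2(t) = -C_1e^(-4t) - 3C_2e^(-5t)

Coefficient matrix A = [[-2, -2], [3, -7]].
Characteristic polynomial det(A - λI) = λ^2 + 9λ + 20 = 0.
Eigenvalues λ = -4, -5.
For λ=-4: (A-λI) row 1 is [2, -2], so an eigenvector is (-1, -1).
For λ=-5: (A-λI) row 1 is [3, -2], so an eigenvector is (-2, -3).
General solution: C_1e^(-4t)(-1,-1) + C_2e^(-5t)(-2,-3).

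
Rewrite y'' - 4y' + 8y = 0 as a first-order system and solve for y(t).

y(t) = C_1e^(2t)cos(2t) + C_2e^(2t)sin(2t)

Let x_1 = y, x_2 = y'. Then x_1' = x_2 and x_2' = -8x_1 + 4x_2.
A = [[0,1],[-8,4]]; det(A-λI) = λ^2 - 4λ + 8.
Eigenvalues λ = 2 ± 2i.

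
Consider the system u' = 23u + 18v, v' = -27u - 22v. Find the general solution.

u(t) = -c_1e^(5t) + 2c_2e^(-4t), v(t) = c_1e^(5t) - 3c_2e^(-4t)

Coefficient matrix A = [[23, 18], [-27, -22]].
Characteristic polynomial det(A - λI) = λ^2 - λ - 20 = 0.
Eigenvalues λ = 5, -4.
For λ=5: (A-λI) row 1 is [18, 18], so an eigenvector is (-1, 1).
For λ=-4: (A-λI) row 1 is [27, 18], so an eigenvector is (2, -3).
General solution: c_1e^(5t)(-1,1) + c_2e^(-4t)(2,-3).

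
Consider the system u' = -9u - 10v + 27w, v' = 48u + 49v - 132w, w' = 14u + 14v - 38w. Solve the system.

Coefficient matrix A = [[-9, -10, 27], [48, 49, -132], [14, 14, -38]].
det(A - λI) = 0 gives eigenvalues λ = -3, 1, 4.
For λ=-3: eigenvector (1,-6,-2).
For λ=1: eigenvector (-1,1,0).
For λ=4: eigenvector (-1,4,1).
General solution: C_1e^(-3t)(1,-6,-2) + C_2e^(t)(-1,1,0) + C_3e^(4t)(-1,4,1).

u(t) = C_1e^(-3t) - C_2e^(t) - C_3e^(4t), v(t) = -6C_1e^(-3t) + C_2e^(t) + 4C_3e^(4t), w(t) = -2C_1e^(-3t) + C_3e^(4t)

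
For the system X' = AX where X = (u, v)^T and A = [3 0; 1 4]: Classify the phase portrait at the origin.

unstable node

A = [[3,0],[1,4]]; det(A-λI) = λ^2 - 7λ + 12.
λ = 3, 4: both positive.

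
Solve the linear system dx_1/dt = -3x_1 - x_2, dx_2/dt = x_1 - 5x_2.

x_1(t) = -c_1e^(-4t) - c_2te^(-4t) - 3c_2e^(-4t), x_2(t) = -c_1e^(-4t) - c_2te^(-4t) - 2c_2e^(-4t)

Coefficient matrix A = [[-3, -1], [1, -5]].
Characteristic polynomial det(A - λI) = λ^2 + 8λ + 16 = 0.
Single eigenvalue λ = -4 with algebraic multiplicity 2.
Eigenvector v = (-1,-1); generalized eigenvector w with (A-λI)w=v is (-3,-2).
General solution: e^(-4t)[c_1·v + c_2·(t·v + w)].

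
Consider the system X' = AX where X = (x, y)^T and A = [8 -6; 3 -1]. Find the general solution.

Coefficient matrix A = [[8, -6], [3, -1]].
Characteristic polynomial det(A - λI) = λ^2 - 7λ + 10 = 0.
Eigenvalues λ = 5, 2.
For λ=5: (A-λI) row 1 is [3, -6], so an eigenvector is (2, 1).
For λ=2: (A-λI) row 1 is [6, -6], so an eigenvector is (1, 1).
General solution: c_1e^(5t)(2,1) + c_2e^(2t)(1,1).

x(t) = 2c_1e^(5t) + c_2e^(2t), y(t) = c_1e^(5t) + c_2e^(2t)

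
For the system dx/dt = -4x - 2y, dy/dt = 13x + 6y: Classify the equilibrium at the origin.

A = [[-4,-2],[13,6]]; det(A-λI) = λ^2 - 2λ + 2.
λ = 1 ± i: positive real part.

unstable spiral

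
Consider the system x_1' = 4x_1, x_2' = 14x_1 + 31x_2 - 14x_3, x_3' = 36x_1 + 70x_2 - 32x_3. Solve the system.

Coefficient matrix A = [[4, 0, 0], [14, 31, -14], [36, 70, -32]].
det(A - λI) = 0 gives eigenvalues λ = 4, -4, 3.
For λ=4: eigenvector (1,0,1).
For λ=-4: eigenvector (0,2,5).
For λ=3: eigenvector (0,1,2).
General solution: K_1e^(4t)(1,0,1) + K_2e^(-4t)(0,2,5) + K_3e^(3t)(0,1,2).

x_1(t) = K_1e^(4t), x_2(t) = 2K_2e^(-4t) + K_3e^(3t), x_3(t) = K_1e^(4t) + 5K_2e^(-4t) + 2K_3e^(3t)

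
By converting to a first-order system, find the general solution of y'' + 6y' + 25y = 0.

y(t) = c_1e^(-3t)cos(4t) + c_2e^(-3t)sin(4t)

Let x_1 = y, x_2 = y'. Then x_1' = x_2 and x_2' = -25x_1 - 6x_2.
A = [[0,1],[-25,-6]]; det(A-λI) = λ^2 + 6λ + 25.
Eigenvalues λ = -3 ± 4i.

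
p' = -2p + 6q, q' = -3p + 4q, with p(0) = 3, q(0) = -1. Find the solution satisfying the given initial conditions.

p(t) = -5e^(t)sin(3t) + 3e^(t)cos(3t), q(t) = -4e^(t)sin(3t) - e^(t)cos(3t)

Coefficient matrix A = [[-2, 6], [-3, 4]].
Characteristic polynomial det(A - λI) = λ^2 - 2λ + 10 = 0.
Eigenvalues λ = 1 ± 3i (complex conjugate pair).
For λ=1+3i: an eigenvector is (-1,0) - i(1,1) = (-1 - i, 0 - i).
A real fundamental pair from Re and Im of e^((1+3i)t)v: X_1 = e^(t)(cos(3t)·(-1,0) + sin(3t)·(1,1)), X_2 = e^(t)(sin(3t)·(-1,0) - cos(3t)·(1,1)).
General solution: C_1X_1 + C_2X_2.
Applying p(0)=3, q(0)=-1 gives C_1=-4, C_2=1.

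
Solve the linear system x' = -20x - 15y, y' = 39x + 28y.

x(t) = -c_1e^(4t)sin(3t) + 2c_1e^(4t)cos(3t) + 2c_2e^(4t)sin(3t) + c_2e^(4t)cos(3t), y(t) = 2c_1e^(4t)sin(3t) - 3c_1e^(4t)cos(3t) - 3c_2e^(4t)sin(3t) - 2c_2e^(4t)cos(3t)

Coefficient matrix A = [[-20, -15], [39, 28]].
Characteristic polynomial det(A - λI) = λ^2 - 8λ + 25 = 0.
Eigenvalues λ = 4 ± 3i (complex conjugate pair).
For λ=4+3i: an eigenvector is (2,-3) - i(-1,2) = (2 + i, -3 - 2i).
A real fundamental pair from Re and Im of e^((4+3i)t)v: X_1 = e^(4t)(cos(3t)·(2,-3) + sin(3t)·(-1,2)), X_2 = e^(4t)(sin(3t)·(2,-3) - cos(3t)·(-1,2)).
General solution: c_1X_1 + c_2X_2.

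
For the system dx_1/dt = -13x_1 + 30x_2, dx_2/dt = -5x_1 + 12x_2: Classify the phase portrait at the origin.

saddle

A = [[-13,30],[-5,12]]; det(A-λI) = λ^2 + λ - 6.
λ = -3, 2: opposite signs.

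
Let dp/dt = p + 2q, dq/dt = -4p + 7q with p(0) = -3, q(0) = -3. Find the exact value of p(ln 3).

-81

A = [[1,2],[-4,7]]; eigenvalues λ = 5, 3.
Eigenvectors: (1,2) for λ=5, (1,1) for λ=3.
From the initial condition, c_1 = 0, c_2 = -3.
p(ln 3) = (0)(3^5)(1) + (-3)(3^3)(1) = -81.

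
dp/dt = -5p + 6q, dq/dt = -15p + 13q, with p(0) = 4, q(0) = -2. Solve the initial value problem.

p(t) = -16e^(4t)sin(3t) + 4e^(4t)cos(3t), q(t) = -26e^(4t)sin(3t) - 2e^(4t)cos(3t)

Coefficient matrix A = [[-5, 6], [-15, 13]].
Characteristic polynomial det(A - λI) = λ^2 - 8λ + 25 = 0.
Eigenvalues λ = 4 ± 3i (complex conjugate pair).
For λ=4+3i: an eigenvector is (-1,-2) - i(-1,-1) = (-1 + i, -2 + i).
A real fundamental pair from Re and Im of e^((4+3i)t)v: X_1 = e^(4t)(cos(3t)·(-1,-2) + sin(3t)·(-1,-1)), X_2 = e^(4t)(sin(3t)·(-1,-2) - cos(3t)·(-1,-1)).
General solution: C_1X_1 + C_2X_2.
Applying p(0)=4, q(0)=-2 gives C_1=6, C_2=10.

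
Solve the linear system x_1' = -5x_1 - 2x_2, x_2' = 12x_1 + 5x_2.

Coefficient matrix A = [[-5, -2], [12, 5]].
Characteristic polynomial det(A - λI) = λ^2 - 1 = 0.
Eigenvalues λ = 1, -1.
For λ=1: (A-λI) row 1 is [-6, -2], so an eigenvector is (-1, 3).
For λ=-1: (A-λI) row 1 is [-4, -2], so an eigenvector is (1, -2).
General solution: K_1e^(t)(-1,3) + K_2e^(-t)(1,-2).

x_1(t) = -K_1e^(t) + K_2e^(-t), x_2(t) = 3K_1e^(t) - 2K_2e^(-t)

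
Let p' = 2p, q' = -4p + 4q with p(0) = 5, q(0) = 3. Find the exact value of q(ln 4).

-1632

A = [[2,0],[-4,4]]; eigenvalues λ = 4, 2.
Eigenvectors: (0,-1) for λ=4, (1,2) for λ=2.
From the initial condition, c_1 = 7, c_2 = 5.
q(ln 4) = (7)(4^4)(-1) + (5)(4^2)(2) = -1632.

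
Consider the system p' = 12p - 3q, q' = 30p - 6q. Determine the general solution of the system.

p(t) = C_1e^(3t)cos(3t) + C_2e^(3t)sin(3t), q(t) = C_1e^(3t)sin(3t) + 3C_1e^(3t)cos(3t) + 3C_2e^(3t)sin(3t) - C_2e^(3t)cos(3t)

Coefficient matrix A = [[12, -3], [30, -6]].
Characteristic polynomial det(A - λI) = λ^2 - 6λ + 18 = 0.
Eigenvalues λ = 3 ± 3i (complex conjugate pair).
For λ=3+3i: an eigenvector is (1,3) - i(0,1) = (1, 3 - i).
A real fundamental pair from Re and Im of e^((3+3i)t)v: X_1 = e^(3t)(cos(3t)·(1,3) + sin(3t)·(0,1)), X_2 = e^(3t)(sin(3t)·(1,3) - cos(3t)·(0,1)).
General solution: C_1X_1 + C_2X_2.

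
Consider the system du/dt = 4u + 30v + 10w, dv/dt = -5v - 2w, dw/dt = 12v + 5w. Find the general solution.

Coefficient matrix A = [[4, 30, 10], [0, -5, -2], [0, 12, 5]].
det(A - λI) = 0 gives eigenvalues λ = 4, -1, 1.
For λ=4: eigenvector (1,0,0).
For λ=-1: eigenvector (-2,1,-2).
For λ=1: eigenvector (0,-1,3).
General solution: K_1e^(4t)(1,0,0) + K_2e^(-t)(-2,1,-2) + K_3e^(t)(0,-1,3).

u(t) = K_1e^(4t) - 2K_2e^(-t), v(t) = K_2e^(-t) - K_3e^(t), w(t) = -2K_2e^(-t) + 3K_3e^(t)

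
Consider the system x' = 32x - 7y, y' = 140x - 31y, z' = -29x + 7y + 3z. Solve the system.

x(t) = c_1e^(4t) + c_2e^(-3t), y(t) = 4c_1e^(4t) + 5c_2e^(-3t), z(t) = -c_1e^(4t) - c_2e^(-3t) + c_3e^(3t)

Coefficient matrix A = [[32, -7, 0], [140, -31, 0], [-29, 7, 3]].
det(A - λI) = 0 gives eigenvalues λ = 4, -3, 3.
For λ=4: eigenvector (1,4,-1).
For λ=-3: eigenvector (1,5,-1).
For λ=3: eigenvector (0,0,1).
General solution: c_1e^(4t)(1,4,-1) + c_2e^(-3t)(1,5,-1) + c_3e^(3t)(0,0,1).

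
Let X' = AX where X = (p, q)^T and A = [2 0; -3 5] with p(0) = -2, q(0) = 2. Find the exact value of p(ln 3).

-18

A = [[2,0],[-3,5]]; eigenvalues λ = 5, 2.
Eigenvectors: (0,1) for λ=5, (-1,-1) for λ=2.
From the initial condition, c_1 = 4, c_2 = 2.
p(ln 3) = (4)(3^5)(0) + (2)(3^2)(-1) = -18.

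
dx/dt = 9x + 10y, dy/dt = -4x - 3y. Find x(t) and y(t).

x(t) = -K_1e^(3t)sin(2t) - 2K_1e^(3t)cos(2t) - 2K_2e^(3t)sin(2t) + K_2e^(3t)cos(2t), y(t) = K_1e^(3t)sin(2t) + K_1e^(3t)cos(2t) + K_2e^(3t)sin(2t) - K_2e^(3t)cos(2t)

Coefficient matrix A = [[9, 10], [-4, -3]].
Characteristic polynomial det(A - λI) = λ^2 - 6λ + 13 = 0.
Eigenvalues λ = 3 ± 2i (complex conjugate pair).
For λ=3+2i: an eigenvector is (-2,1) - i(-1,1) = (-2 + i, 1 - i).
A real fundamental pair from Re and Im of e^((3+2i)t)v: X_1 = e^(3t)(cos(2t)·(-2,1) + sin(2t)·(-1,1)), X_2 = e^(3t)(sin(2t)·(-2,1) - cos(2t)·(-1,1)).
General solution: K_1X_1 + K_2X_2.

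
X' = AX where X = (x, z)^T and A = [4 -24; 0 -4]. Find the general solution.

Coefficient matrix A = [[4, -24], [0, -4]].
Characteristic polynomial det(A - λI) = λ^2 - 16 = 0.
Eigenvalues λ = 4, -4.
For λ=4: (A-λI) row 1 is [0, -24], so an eigenvector is (-1, 0).
For λ=-4: (A-λI) row 1 is [8, -24], so an eigenvector is (-3, -1).
General solution: c_1e^(4t)(-1,0) + c_2e^(-4t)(-3,-1).

x(t) = -c_1e^(4t) - 3c_2e^(-4t), z(t) = -c_2e^(-4t)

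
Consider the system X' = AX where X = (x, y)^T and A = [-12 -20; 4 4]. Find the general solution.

x(t) = C_1e^(-4t)sin(4t) + 2C_1e^(-4t)cos(4t) + 2C_2e^(-4t)sin(4t) - C_2e^(-4t)cos(4t), y(t) = -C_1e^(-4t)cos(4t) - C_2e^(-4t)sin(4t)

Coefficient matrix A = [[-12, -20], [4, 4]].
Characteristic polynomial det(A - λI) = λ^2 + 8λ + 32 = 0.
Eigenvalues λ = -4 ± 4i (complex conjugate pair).
For λ=-4+4i: an eigenvector is (2,-1) - i(1,0) = (2 - i, -1).
A real fundamental pair from Re and Im of e^((-4+4i)t)v: X_1 = e^(-4t)(cos(4t)·(2,-1) + sin(4t)·(1,0)), X_2 = e^(-4t)(sin(4t)·(2,-1) - cos(4t)·(1,0)).
General solution: C_1X_1 + C_2X_2.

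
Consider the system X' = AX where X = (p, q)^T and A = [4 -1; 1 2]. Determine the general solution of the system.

Coefficient matrix A = [[4, -1], [1, 2]].
Characteristic polynomial det(A - λI) = λ^2 - 6λ + 9 = 0.
Single eigenvalue λ = 3 with algebraic multiplicity 2.
Eigenvector v = (1,1); generalized eigenvector w with (A-λI)w=v is (-1,-2).
General solution: e^(3t)[C_1·v + C_2·(t·v + w)].

p(t) = C_1e^(3t) + C_2te^(3t) - C_2e^(3t), q(t) = C_1e^(3t) + C_2te^(3t) - 2C_2e^(3t)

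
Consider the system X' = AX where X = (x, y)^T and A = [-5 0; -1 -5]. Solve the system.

Coefficient matrix A = [[-5, 0], [-1, -5]].
Characteristic polynomial det(A - λI) = λ^2 + 10λ + 25 = 0.
Single eigenvalue λ = -5 with algebraic multiplicity 2.
Eigenvector v = (0,1); generalized eigenvector w with (A-λI)w=v is (-1,-3).
General solution: e^(-5t)[C_1·v + C_2·(t·v + w)].

x(t) = -C_2e^(-5t), y(t) = C_1e^(-5t) + C_2te^(-5t) - 3C_2e^(-5t)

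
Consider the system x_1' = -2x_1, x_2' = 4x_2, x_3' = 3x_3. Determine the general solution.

Coefficient matrix A = [[-2, 0, 0], [0, 4, 0], [0, 0, 3]].
det(A - λI) = 0 gives eigenvalues λ = 3, 4, -2.
For λ=3: eigenvector (0,0,1).
For λ=4: eigenvector (0,1,0).
For λ=-2: eigenvector (1,0,0).
General solution: C_1e^(3t)(0,0,1) + C_2e^(4t)(0,1,0) + C_3e^(-2t)(1,0,0).

x_1(t) = C_3e^(-2t), x_2(t) = C_2e^(4t), x_3(t) = C_1e^(3t)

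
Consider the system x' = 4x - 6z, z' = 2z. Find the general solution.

Coefficient matrix A = [[4, -6], [0, 2]].
Characteristic polynomial det(A - λI) = λ^2 - 6λ + 8 = 0.
Eigenvalues λ = 2, 4.
For λ=2: (A-λI) row 1 is [2, -6], so an eigenvector is (3, 1).
For λ=4: (A-λI) row 1 is [0, -6], so an eigenvector is (1, 0).
General solution: C_1e^(2t)(3,1) + C_2e^(4t)(1,0).

x(t) = 3C_1e^(2t) + C_2e^(4t), z(t) = C_1e^(2t)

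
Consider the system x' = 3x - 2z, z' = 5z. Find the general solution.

Coefficient matrix A = [[3, -2], [0, 5]].
Characteristic polynomial det(A - λI) = λ^2 - 8λ + 15 = 0.
Eigenvalues λ = 3, 5.
For λ=3: (A-λI) row 1 is [0, -2], so an eigenvector is (-1, 0).
For λ=5: (A-λI) row 1 is [-2, -2], so an eigenvector is (-1, 1).
General solution: c_1e^(3t)(-1,0) + c_2e^(5t)(-1,1).

x(t) = -c_1e^(3t) - c_2e^(5t), z(t) = c_2e^(5t)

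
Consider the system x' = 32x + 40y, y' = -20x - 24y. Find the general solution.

Coefficient matrix A = [[32, 40], [-20, -24]].
Characteristic polynomial det(A - λI) = λ^2 - 8λ + 32 = 0.
Eigenvalues λ = 4 ± 4i (complex conjugate pair).
For λ=4+4i: an eigenvector is (3,-2) - i(1,-1) = (3 - i, -2 + i).
A real fundamental pair from Re and Im of e^((4+4i)t)v: X_1 = e^(4t)(cos(4t)·(3,-2) + sin(4t)·(1,-1)), X_2 = e^(4t)(sin(4t)·(3,-2) - cos(4t)·(1,-1)).
General solution: C_1X_1 + C_2X_2.

x(t) = C_1e^(4t)sin(4t) + 3C_1e^(4t)cos(4t) + 3C_2e^(4t)sin(4t) - C_2e^(4t)cos(4t), y(t) = -C_1e^(4t)sin(4t) - 2C_1e^(4t)cos(4t) - 2C_2e^(4t)sin(4t) + C_2e^(4t)cos(4t)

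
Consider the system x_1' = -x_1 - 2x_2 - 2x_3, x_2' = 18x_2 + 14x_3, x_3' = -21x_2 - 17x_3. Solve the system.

Coefficient matrix A = [[-1, -2, -2], [0, 18, 14], [0, -21, -17]].
det(A - λI) = 0 gives eigenvalues λ = -3, 4, -1.
For λ=-3: eigenvector (1,-2,3).
For λ=4: eigenvector (0,1,-1).
For λ=-1: eigenvector (1,0,0).
General solution: c_1e^(-3t)(1,-2,3) + c_2e^(4t)(0,1,-1) + c_3e^(-t)(1,0,0).

x_1(t) = c_1e^(-3t) + c_3e^(-t), x_2(t) = -2c_1e^(-3t) + c_2e^(4t), x_3(t) = 3c_1e^(-3t) - c_2e^(4t)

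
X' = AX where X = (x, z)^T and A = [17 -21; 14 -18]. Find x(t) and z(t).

x(t) = -3C_1e^(3t) - C_2e^(-4t), z(t) = -2C_1e^(3t) - C_2e^(-4t)

Coefficient matrix A = [[17, -21], [14, -18]].
Characteristic polynomial det(A - λI) = λ^2 + λ - 12 = 0.
Eigenvalues λ = 3, -4.
For λ=3: (A-λI) row 1 is [14, -21], so an eigenvector is (-3, -2).
For λ=-4: (A-λI) row 1 is [21, -21], so an eigenvector is (-1, -1).
General solution: C_1e^(3t)(-3,-2) + C_2e^(-4t)(-1,-1).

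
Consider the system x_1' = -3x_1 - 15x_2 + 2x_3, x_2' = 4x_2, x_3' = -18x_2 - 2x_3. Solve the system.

Coefficient matrix A = [[-3, -15, 2], [0, 4, 0], [0, -18, -2]].
det(A - λI) = 0 gives eigenvalues λ = -3, 4, -2.
For λ=-3: eigenvector (1,0,0).
For λ=4: eigenvector (-3,1,-3).
For λ=-2: eigenvector (2,0,1).
General solution: c_1e^(-3t)(1,0,0) + c_2e^(4t)(-3,1,-3) + c_3e^(-2t)(2,0,1).

x_1(t) = c_1e^(-3t) - 3c_2e^(4t) + 2c_3e^(-2t), x_2(t) = c_2e^(4t), x_3(t) = -3c_2e^(4t) + c_3e^(-2t)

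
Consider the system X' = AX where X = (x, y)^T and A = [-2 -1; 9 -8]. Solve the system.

x(t) = -K_1e^(-5t) - K_2te^(-5t), y(t) = -3K_1e^(-5t) - 3K_2te^(-5t) + K_2e^(-5t)

Coefficient matrix A = [[-2, -1], [9, -8]].
Characteristic polynomial det(A - λI) = λ^2 + 10λ + 25 = 0.
Single eigenvalue λ = -5 with algebraic multiplicity 2.
Eigenvector v = (-1,-3); generalized eigenvector w with (A-λI)w=v is (0,1).
General solution: e^(-5t)[K_1·v + K_2·(t·v + w)].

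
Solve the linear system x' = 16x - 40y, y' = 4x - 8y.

Coefficient matrix A = [[16, -40], [4, -8]].
Characteristic polynomial det(A - λI) = λ^2 - 8λ + 32 = 0.
Eigenvalues λ = 4 ± 4i (complex conjugate pair).
For λ=4+4i: an eigenvector is (-3,-1) - i(1,0) = (-3 - i, -1).
A real fundamental pair from Re and Im of e^((4+4i)t)v: X_1 = e^(4t)(cos(4t)·(-3,-1) + sin(4t)·(1,0)), X_2 = e^(4t)(sin(4t)·(-3,-1) - cos(4t)·(1,0)).
General solution: c_1X_1 + c_2X_2.

x(t) = c_1e^(4t)sin(4t) - 3c_1e^(4t)cos(4t) - 3c_2e^(4t)sin(4t) - c_2e^(4t)cos(4t), y(t) = -c_1e^(4t)cos(4t) - c_2e^(4t)sin(4t)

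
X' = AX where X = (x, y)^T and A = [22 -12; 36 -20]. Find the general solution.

Coefficient matrix A = [[22, -12], [36, -20]].
Characteristic polynomial det(A - λI) = λ^2 - 2λ - 8 = 0.
Eigenvalues λ = 4, -2.
For λ=4: (A-λI) row 1 is [18, -12], so an eigenvector is (-2, -3).
For λ=-2: (A-λI) row 1 is [24, -12], so an eigenvector is (1, 2).
General solution: C_1e^(4t)(-2,-3) + C_2e^(-2t)(1,2).

x(t) = -2C_1e^(4t) + C_2e^(-2t), y(t) = -3C_1e^(4t) + 2C_2e^(-2t)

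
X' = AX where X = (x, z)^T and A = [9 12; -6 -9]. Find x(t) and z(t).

Coefficient matrix A = [[9, 12], [-6, -9]].
Characteristic polynomial det(A - λI) = λ^2 - 9 = 0.
Eigenvalues λ = 3, -3.
For λ=3: (A-λI) row 1 is [6, 12], so an eigenvector is (-2, 1).
For λ=-3: (A-λI) row 1 is [12, 12], so an eigenvector is (-1, 1).
General solution: c_1e^(3t)(-2,1) + c_2e^(-3t)(-1,1).

x(t) = -2c_1e^(3t) - c_2e^(-3t), z(t) = c_1e^(3t) + c_2e^(-3t)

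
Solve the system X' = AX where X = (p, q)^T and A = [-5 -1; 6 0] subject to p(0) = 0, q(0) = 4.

Coefficient matrix A = [[-5, -1], [6, 0]].
Characteristic polynomial det(A - λI) = λ^2 + 5λ + 6 = 0.
Eigenvalues λ = -3, -2.
For λ=-3: (A-λI) row 1 is [-2, -1], so an eigenvector is (1, -2).
For λ=-2: (A-λI) row 1 is [-3, -1], so an eigenvector is (-1, 3).
General solution: C_1e^(-3t)(1,-2) + C_2e^(-2t)(-1,3).
Applying p(0)=0, q(0)=4 gives C_1=4, C_2=4.

p(t) = -4e^(-2t) + 4e^(-3t), q(t) = 12e^(-2t) - 8e^(-3t)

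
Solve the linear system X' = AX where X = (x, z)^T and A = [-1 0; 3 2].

x(t) = c_2e^(-t), z(t) = -c_1e^(2t) - c_2e^(-t)

Coefficient matrix A = [[-1, 0], [3, 2]].
Characteristic polynomial det(A - λI) = λ^2 - λ - 2 = 0.
Eigenvalues λ = 2, -1.
For λ=2: (A-λI) row 1 is [-3, 0], so an eigenvector is (0, -1).
For λ=-1: (A-λI) row 2 is [3, 3], so an eigenvector is (1, -1).
General solution: c_1e^(2t)(0,-1) + c_2e^(-t)(1,-1).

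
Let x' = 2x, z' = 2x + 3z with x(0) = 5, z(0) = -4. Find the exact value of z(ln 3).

A = [[2,0],[2,3]]; eigenvalues λ = 2, 3.
Eigenvectors: (1,-2) for λ=2, (0,-1) for λ=3.
From the initial condition, c_1 = 5, c_2 = -6.
z(ln 3) = (5)(3^2)(-2) + (-6)(3^3)(-1) = 72.

72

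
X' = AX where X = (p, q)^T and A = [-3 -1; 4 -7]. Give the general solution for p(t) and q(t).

p(t) = -C_1e^(-5t) - C_2te^(-5t) + C_2e^(-5t), q(t) = -2C_1e^(-5t) - 2C_2te^(-5t) + 3C_2e^(-5t)

Coefficient matrix A = [[-3, -1], [4, -7]].
Characteristic polynomial det(A - λI) = λ^2 + 10λ + 25 = 0.
Single eigenvalue λ = -5 with algebraic multiplicity 2.
Eigenvector v = (-1,-2); generalized eigenvector w with (A-λI)w=v is (1,3).
General solution: e^(-5t)[C_1·v + C_2·(t·v + w)].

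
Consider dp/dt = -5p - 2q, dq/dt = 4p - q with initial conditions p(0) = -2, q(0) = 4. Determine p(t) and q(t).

p(t) = -2e^(-3t)sin(2t) - 2e^(-3t)cos(2t), q(t) = 4e^(-3t)cos(2t)

Coefficient matrix A = [[-5, -2], [4, -1]].
Characteristic polynomial det(A - λI) = λ^2 + 6λ + 13 = 0.
Eigenvalues λ = -3 ± 2i (complex conjugate pair).
For λ=-3+2i: an eigenvector is (1,-1) - i(0,1) = (1, -1 - i).
A real fundamental pair from Re and Im of e^((-3+2i)t)v: X_1 = e^(-3t)(cos(2t)·(1,-1) + sin(2t)·(0,1)), X_2 = e^(-3t)(sin(2t)·(1,-1) - cos(2t)·(0,1)).
General solution: c_1X_1 + c_2X_2.
Applying p(0)=-2, q(0)=4 gives c_1=-2, c_2=-2.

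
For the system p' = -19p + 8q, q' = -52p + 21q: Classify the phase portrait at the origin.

A = [[-19,8],[-52,21]]; det(A-λI) = λ^2 - 2λ + 17.
λ = 1 ± 4i: positive real part.

unstable spiral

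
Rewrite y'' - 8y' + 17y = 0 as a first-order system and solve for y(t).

Let x_1 = y, x_2 = y'. Then x_1' = x_2 and x_2' = -17x_1 + 8x_2.
A = [[0,1],[-17,8]]; det(A-λI) = λ^2 - 8λ + 17.
Eigenvalues λ = 4 ± i.

y(t) = K_1e^(4t)cos(t) + K_2e^(4t)sin(t)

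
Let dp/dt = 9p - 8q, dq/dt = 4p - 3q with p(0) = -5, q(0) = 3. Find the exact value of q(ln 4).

-8148

A = [[9,-8],[4,-3]]; eigenvalues λ = 5, 1.
Eigenvectors: (2,1) for λ=5, (1,1) for λ=1.
From the initial condition, c_1 = -8, c_2 = 11.
q(ln 4) = (-8)(4^5)(1) + (11)(4^1)(1) = -8148.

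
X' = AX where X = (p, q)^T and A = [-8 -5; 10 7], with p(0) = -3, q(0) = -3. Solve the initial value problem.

Coefficient matrix A = [[-8, -5], [10, 7]].
Characteristic polynomial det(A - λI) = λ^2 + λ - 6 = 0.
Eigenvalues λ = 2, -3.
For λ=2: (A-λI) row 1 is [-10, -5], so an eigenvector is (-1, 2).
For λ=-3: (A-λI) row 1 is [-5, -5], so an eigenvector is (-1, 1).
General solution: c_1e^(2t)(-1,2) + c_2e^(-3t)(-1,1).
Applying p(0)=-3, q(0)=-3 gives c_1=-6, c_2=9.

p(t) = 6e^(2t) - 9e^(-3t), q(t) = -12e^(2t) + 9e^(-3t)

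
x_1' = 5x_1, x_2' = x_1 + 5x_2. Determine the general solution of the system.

Coefficient matrix A = [[5, 0], [1, 5]].
Characteristic polynomial det(A - λI) = λ^2 - 10λ + 25 = 0.
Single eigenvalue λ = 5 with algebraic multiplicity 2.
Eigenvector v = (0,-1); generalized eigenvector w with (A-λI)w=v is (-1,-2).
General solution: e^(5t)[C_1·v + C_2·(t·v + w)].

x_1(t) = -C_2e^(5t), x_2(t) = -C_1e^(5t) - C_2te^(5t) - 2C_2e^(5t)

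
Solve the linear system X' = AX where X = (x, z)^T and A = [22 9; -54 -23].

Coefficient matrix A = [[22, 9], [-54, -23]].
Characteristic polynomial det(A - λI) = λ^2 + λ - 20 = 0.
Eigenvalues λ = -5, 4.
For λ=-5: (A-λI) row 1 is [27, 9], so an eigenvector is (-1, 3).
For λ=4: (A-λI) row 1 is [18, 9], so an eigenvector is (1, -2).
General solution: c_1e^(-5t)(-1,3) + c_2e^(4t)(1,-2).

x(t) = -c_1e^(-5t) + c_2e^(4t), z(t) = 3c_1e^(-5t) - 2c_2e^(4t)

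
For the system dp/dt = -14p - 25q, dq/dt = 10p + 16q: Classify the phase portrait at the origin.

unstable spiral

A = [[-14,-25],[10,16]]; det(A-λI) = λ^2 - 2λ + 26.
λ = 1 ± 5i: positive real part.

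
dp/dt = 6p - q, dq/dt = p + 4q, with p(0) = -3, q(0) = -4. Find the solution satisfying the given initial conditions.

Coefficient matrix A = [[6, -1], [1, 4]].
Characteristic polynomial det(A - λI) = λ^2 - 10λ + 25 = 0.
Single eigenvalue λ = 5 with algebraic multiplicity 2.
Eigenvector v = (1,1); generalized eigenvector w with (A-λI)w=v is (2,1).
General solution: e^(5t)[K_1·v + K_2·(t·v + w)].
Applying p(0)=-3, q(0)=-4 gives K_1=-5, K_2=1.

p(t) = te^(5t) - 3e^(5t), q(t) = te^(5t) - 4e^(5t)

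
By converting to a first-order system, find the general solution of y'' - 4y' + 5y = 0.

y(t) = c_1e^(2t)cos(t) + c_2e^(2t)sin(t)

Let x_1 = y, x_2 = y'. Then x_1' = x_2 and x_2' = -5x_1 + 4x_2.
A = [[0,1],[-5,4]]; det(A-λI) = λ^2 - 4λ + 5.
Eigenvalues λ = 2 ± i.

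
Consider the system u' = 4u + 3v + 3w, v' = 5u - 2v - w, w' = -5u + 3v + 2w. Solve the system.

Coefficient matrix A = [[4, 3, 3], [5, -2, -1], [-5, 3, 2]].
det(A - λI) = 0 gives eigenvalues λ = -1, 4, 1.
For λ=-1: eigenvector (0,1,-1).
For λ=4: eigenvector (1,1,-1).
For λ=1: eigenvector (-1,-3,4).
General solution: c_1e^(-t)(0,1,-1) + c_2e^(4t)(1,1,-1) + c_3e^(t)(-1,-3,4).

u(t) = c_2e^(4t) - c_3e^(t), v(t) = c_1e^(-t) + c_2e^(4t) - 3c_3e^(t), w(t) = -c_1e^(-t) - c_2e^(4t) + 4c_3e^(t)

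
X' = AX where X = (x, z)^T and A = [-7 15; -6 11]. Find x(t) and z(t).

Coefficient matrix A = [[-7, 15], [-6, 11]].
Characteristic polynomial det(A - λI) = λ^2 - 4λ + 13 = 0.
Eigenvalues λ = 2 ± 3i (complex conjugate pair).
For λ=2+3i: an eigenvector is (1,1) - i(2,1) = (1 - 2i, 1 - i).
A real fundamental pair from Re and Im of e^((2+3i)t)v: X_1 = e^(2t)(cos(3t)·(1,1) + sin(3t)·(2,1)), X_2 = e^(2t)(sin(3t)·(1,1) - cos(3t)·(2,1)).
General solution: C_1X_1 + C_2X_2.

x(t) = 2C_1e^(2t)sin(3t) + C_1e^(2t)cos(3t) + C_2e^(2t)sin(3t) - 2C_2e^(2t)cos(3t), z(t) = C_1e^(2t)sin(3t) + C_1e^(2t)cos(3t) + C_2e^(2t)sin(3t) - C_2e^(2t)cos(3t)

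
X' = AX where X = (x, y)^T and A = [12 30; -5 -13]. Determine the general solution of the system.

Coefficient matrix A = [[12, 30], [-5, -13]].
Characteristic polynomial det(A - λI) = λ^2 + λ - 6 = 0.
Eigenvalues λ = 2, -3.
For λ=2: (A-λI) row 1 is [10, 30], so an eigenvector is (3, -1).
For λ=-3: (A-λI) row 1 is [15, 30], so an eigenvector is (2, -1).
General solution: c_1e^(2t)(3,-1) + c_2e^(-3t)(2,-1).

x(t) = 3c_1e^(2t) + 2c_2e^(-3t), y(t) = -c_1e^(2t) - c_2e^(-3t)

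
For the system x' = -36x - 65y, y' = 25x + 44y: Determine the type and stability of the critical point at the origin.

A = [[-36,-65],[25,44]]; det(A-λI) = λ^2 - 8λ + 41.
λ = 4 ± 5i: positive real part.

unstable spiral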